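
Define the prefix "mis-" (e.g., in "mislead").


Prefix: mis-
As in: mislead -> mis- + lead
Meaning = wrongly


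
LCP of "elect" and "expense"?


Word 1: "elect"
Word 2: "expense"
Comparing from start:
  Pos 0: 'e' == 'e'
  Pos 1: 'l' != 'x' (stop)
LCP = "e" (length 1)


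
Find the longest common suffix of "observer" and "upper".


Word 1: "observer"
Word 2: "upper"
Comparing from end:
  Pos -1: 'r' == 'r'
  Pos -2: 'e' == 'e'
  Pos -3: 'v' != 'p' (stop)
LCS = "er" (length 2)


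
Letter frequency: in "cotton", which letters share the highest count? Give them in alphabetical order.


Word: "cotton"
Letter counts:
  'c': 1
  'n': 1
  'o': 2
  't': 2
Maximum count = 2
Most frequent = 'o', 't' (2 times each)


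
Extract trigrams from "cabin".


Word: "cabin" (length 5)
Number of trigrams = 5 - 3 + 1 = 3
  Position 0: "cab"
  Position 1: "abi"
  Position 2: "bin"
Trigrams = "cab", "abi", "bin"


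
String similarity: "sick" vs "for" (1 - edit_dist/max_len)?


Word 1: "sick" (length 4)
Word 2: "for" (length 3)
One optimal edit sequence:
  1. delete 's'  (+1)
  2. substitute 'i' -> 'f'  (+1)
  3. substitute 'c' -> 'o'  (+1)
  4. substitute 'k' -> 'r'  (+1)
Edit distance = 4
Max length = max(4, 3) = 4
Similarity = 1 - 4/4
= 0.0000


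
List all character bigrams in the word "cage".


Word: "cage" (length 4)
Number of bigrams = 4 - 2 + 1 = 3
  Position 0: "ca"
  Position 1: "ag"
  Position 2: "ge"
Bigrams = "ca", "ag", "ge"


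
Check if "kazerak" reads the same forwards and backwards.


Word: "kazerak"
Reversed: "karezak"
Forward == Backward? kazerak != karezak
Palindrome = No


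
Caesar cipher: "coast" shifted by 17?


Word: "coast"
Shift: 17
Each letter → (letter + shift) mod 26:
  'c' (2) + 17 = 19 → 't'
  'o' (14) + 17 = 5 → 'f'
  'a' (0) + 17 = 17 → 'r'
  's' (18) + 17 = 9 → 'j'
  't' (19) + 17 = 10 → 'k'
Result = "tfrjk"


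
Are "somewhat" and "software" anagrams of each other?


Word 1: "somewhat" → sorted: aehmostw
Word 2: "software" → sorted: aeforstw
Same letters? aehmostw != aeforstw
Anagram = No


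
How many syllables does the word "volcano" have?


Word: "volcano"
Syllable breakdown: vol / ca / no
Counting: 3 parts
= 3 syllables


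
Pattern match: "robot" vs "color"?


Pattern of "robot": [0, 1, 2, 1, 3]
Pattern of "color": [0, 1, 2, 1, 3]
Patterns match
Same pattern = Yes


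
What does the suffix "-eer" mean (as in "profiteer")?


Suffix: -eer
As in: profiteer -> profit + -eer
Meaning = one who is concerned with


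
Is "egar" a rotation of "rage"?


Word: "rage", Candidate: "egar"
Method: check if candidate is substring of word+word
"ragerage" contains "egar"? No
Is rotation = No


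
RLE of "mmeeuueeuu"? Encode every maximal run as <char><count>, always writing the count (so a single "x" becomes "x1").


String: "mmeeuueeuu"
Scanning for consecutive runs:
  'm' x 2
  'e' x 2
  'u' x 2
  'e' x 2
  'u' x 2
RLE = "m2e2u2e2u2"


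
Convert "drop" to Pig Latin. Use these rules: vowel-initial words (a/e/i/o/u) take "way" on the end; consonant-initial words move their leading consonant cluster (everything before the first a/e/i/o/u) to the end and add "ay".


Word: "drop"
Starts with consonant(s) → move to end, add 'ay'
Consonant cluster: "dr"
Pig Latin = "opdray"


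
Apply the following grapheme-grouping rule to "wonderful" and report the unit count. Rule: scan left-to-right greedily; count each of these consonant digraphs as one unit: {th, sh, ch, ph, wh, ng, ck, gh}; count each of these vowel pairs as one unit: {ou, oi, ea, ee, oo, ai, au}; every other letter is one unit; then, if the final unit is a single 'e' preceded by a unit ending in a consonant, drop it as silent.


Word: "wonderful" (9 letters)
Left-to-right scan:
  1. 'w' (letter)
  2. 'o' (letter)
  3. 'n' (letter)
  4. 'd' (letter)
  5. 'e' (letter)
  6. 'r' (letter)
  7. 'f' (letter)
  8. 'u' (letter)
  9. 'l' (letter)
Units from scan: 9
Sound units = 9 units


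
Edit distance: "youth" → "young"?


Word 1: "youth" (length 5)
Word 2: "young" (length 5)
One optimal edit sequence (insert/delete/substitute each cost 1):
  1. keep 'y'
  2. keep 'o'
  3. keep 'u'
  4. substitute 't' -> 'n'  (+1)
  5. substitute 'h' -> 'g'  (+1)
Total edit operations: 2
Edit distance = 2


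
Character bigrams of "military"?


Word: "military" (length 8)
Number of bigrams = 8 - 2 + 1 = 7
  Position 0: "mi"
  Position 1: "il"
  Position 2: "li"
  Position 3: "it"
  Position 4: "ta"
  Position 5: "ar"
  Position 6: "ry"
Bigrams = "mi", "il", "li", "it", "ta", "ar", "ry"


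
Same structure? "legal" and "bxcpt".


Pattern of "legal": [0, 1, 2, 3, 0]
Pattern of "bxcpt": [0, 1, 2, 3, 4]
Patterns do not match
Same pattern = No


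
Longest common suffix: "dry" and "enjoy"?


Word 1: "dry"
Word 2: "enjoy"
Comparing from end:
  Pos -1: 'y' == 'y'
  Pos -2: 'r' != 'o' (stop)
LCS = "y" (length 1)


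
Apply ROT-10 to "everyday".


Word: "everyday"
Shift: 10
Each letter → (letter + shift) mod 26:
  'e' (4) + 10 = 14 → 'o'
  'v' (21) + 10 = 5 → 'f'
  'e' (4) + 10 = 14 → 'o'
  'r' (17) + 10 = 1 → 'b'
  'y' (24) + 10 = 8 → 'i'
  'd' (3) + 10 = 13 → 'n'
  'a' (0) + 10 = 10 → 'k'
  'y' (24) + 10 = 8 → 'i'
Result = "ofobinki"


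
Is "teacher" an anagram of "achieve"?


Word 1: "achieve" → sorted: aceehiv
Word 2: "teacher" → sorted: aceehrt
Same letters? aceehiv != aceehrt
Anagram = No


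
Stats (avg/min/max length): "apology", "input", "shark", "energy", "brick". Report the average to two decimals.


Lengths: "apology"=7, "input"=5, "shark"=5, "energy"=6, "brick"=5
Sum = 28, Count = 5
Average = 28/5 = 5.60
= avg=5.60, min=5, max=7


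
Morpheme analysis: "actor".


Word: "actor"
Morphemes: act / -or
Each morpheme carries meaning
= 2 morphemes


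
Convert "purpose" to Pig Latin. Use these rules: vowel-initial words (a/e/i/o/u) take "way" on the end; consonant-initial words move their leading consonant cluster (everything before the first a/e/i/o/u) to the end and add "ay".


Word: "purpose"
Starts with consonant(s) → move to end, add 'ay'
Consonant cluster: "p"
Pig Latin = "urposepay"


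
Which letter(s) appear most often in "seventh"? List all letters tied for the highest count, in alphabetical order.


Word: "seventh"
Letter counts:
  'e': 2
  'h': 1
  'n': 1
  's': 1
  't': 1
  'v': 1
Maximum count = 2
Most frequent = 'e' (2 times each)


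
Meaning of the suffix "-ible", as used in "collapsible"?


Suffix: -ible
Example: collapsible (collapse + -ible, with a spelling change)
Meaning = capable of


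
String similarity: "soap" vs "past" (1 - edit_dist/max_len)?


Word 1: "soap" (length 4)
Word 2: "past" (length 4)
One optimal edit sequence:
  1. substitute 's' -> 'p'  (+1)
  2. substitute 'o' -> 'a'  (+1)
  3. substitute 'a' -> 's'  (+1)
  4. substitute 'p' -> 't'  (+1)
Edit distance = 4
Max length = max(4, 4) = 4
Similarity = 1 - 4/4
= 0.0000


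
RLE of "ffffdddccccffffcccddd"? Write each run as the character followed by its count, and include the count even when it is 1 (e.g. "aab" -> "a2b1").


String: "ffffdddccccffffcccddd"
Scanning for consecutive runs:
  'f' x 4
  'd' x 3
  'c' x 4
  'f' x 4
  'c' x 3
  'd' x 3
RLE = "f4d3c4f4c3d3"


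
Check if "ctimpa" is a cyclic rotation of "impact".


Word: "impact", Candidate: "ctimpa"
Method: check if candidate is substring of word+word
"impactimpact" contains "ctimpa"? Yes
Is rotation = Yes


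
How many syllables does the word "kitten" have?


Word: "kitten"
Syllable breakdown: kit / ten
Counting: 2 parts
= 2 syllables


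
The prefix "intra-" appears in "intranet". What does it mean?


Prefix: intra-
Example: intranet (intra- + net)
Meaning = within


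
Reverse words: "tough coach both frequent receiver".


Original: "tough coach both frequent receiver"
Words (1..n): tough | coach | both | frequent | receiver
Reversed (n..1): receiver | frequent | both | coach | tough
Result = "receiver frequent both coach tough"


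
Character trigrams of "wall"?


Word: "wall" (length 4)
Number of trigrams = 4 - 3 + 1 = 2
  Position 0: "wal"
  Position 1: "all"
Trigrams = "wal", "all"


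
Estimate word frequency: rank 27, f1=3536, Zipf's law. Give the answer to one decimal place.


Zipf's law: f(r) = f(1) / r
f(1) = 3536
f(27) = 3536 / 27
= 131.0 occurrences


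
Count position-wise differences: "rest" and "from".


Comparing character by character (same length = 4):
  Pos 0: 'r' vs 'f' !=
  Pos 1: 'e' vs 'r' !=
  Pos 2: 's' vs 'o' !=
  Pos 3: 't' vs 'm' !=
Hamming distance = 4


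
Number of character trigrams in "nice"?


Word: "nice" (length 4)
Number of 3-grams = length - 3 + 1 = 4 - 3 + 1
= 2


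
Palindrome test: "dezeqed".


Word: "dezeqed"
Reversed: "deqezed"
Forward == Backward? dezeqed != deqezed
Palindrome = No


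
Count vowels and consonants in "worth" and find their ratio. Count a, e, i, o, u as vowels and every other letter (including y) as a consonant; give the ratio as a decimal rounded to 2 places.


Word: "worth"
Vowels (a,e,i,o,u): 1
Consonants: 4
Ratio = 1/4
= 0.25


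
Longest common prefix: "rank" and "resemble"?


Word 1: "rank"
Word 2: "resemble"
Comparing from start:
  Pos 0: 'r' == 'r'
  Pos 1: 'a' != 'e' (stop)
LCP = "r" (length 1)


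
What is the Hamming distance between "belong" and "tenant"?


Comparing character by character (same length = 6):
  Pos 0: 'b' vs 't' !=
  Pos 1: 'e' vs 'e' =
  Pos 2: 'l' vs 'n' !=
  Pos 3: 'o' vs 'a' !=
  Pos 4: 'n' vs 'n' =
  Pos 5: 'g' vs 't' !=
Hamming distance = 4


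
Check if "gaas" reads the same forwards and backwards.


Word: "gaas"
Reversed: "saag"
Forward == Backward? gaas != saag
Palindrome = No


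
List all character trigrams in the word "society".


Word: "society" (length 7)
Number of trigrams = 7 - 3 + 1 = 5
  Position 0: "soc"
  Position 1: "oci"
  Position 2: "cie"
  Position 3: "iet"
  Position 4: "ety"
Trigrams = "soc", "oci", "cie", "iet", "ety"


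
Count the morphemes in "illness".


Word: "illness"
Morphemes: ill / -ness
Each morpheme carries meaning
= 2 morphemes


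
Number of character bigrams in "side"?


Word: "side" (length 4)
Number of 2-grams = length - 2 + 1 = 4 - 2 + 1
= 3


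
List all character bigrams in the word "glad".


Word: "glad" (length 4)
Number of bigrams = 4 - 2 + 1 = 3
  Position 0: "gl"
  Position 1: "la"
  Position 2: "ad"
Bigrams = "gl", "la", "ad"


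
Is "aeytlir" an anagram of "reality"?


Word 1: "reality" → sorted: aeilrty
Word 2: "aeytlir" → sorted: aeilrty
Same letters? aeilrty == aeilrty
Anagram = Yes


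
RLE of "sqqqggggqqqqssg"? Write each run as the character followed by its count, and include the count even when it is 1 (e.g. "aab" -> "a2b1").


String: "sqqqggggqqqqssg"
Scanning for consecutive runs:
  's' x 1
  'q' x 3
  'g' x 4
  'q' x 4
  's' x 2
  'g' x 1
RLE = "s1q3g4q4s2g1"


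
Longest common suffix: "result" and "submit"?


Word 1: "result"
Word 2: "submit"
Comparing from end:
  Pos -1: 't' == 't'
  Pos -2: 'l' != 'i' (stop)
LCS = "t" (length 1)


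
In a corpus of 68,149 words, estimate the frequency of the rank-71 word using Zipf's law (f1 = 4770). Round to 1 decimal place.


Zipf's law: f(r) = f(1) / r
f(1) = 4770
f(71) = 4770 / 71
= 67.2 occurrences


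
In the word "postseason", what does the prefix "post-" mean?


Prefix: post-
As in: postseason -> post- + season
Meaning = after


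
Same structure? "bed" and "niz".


Pattern of "bed": [0, 1, 2]
Pattern of "niz": [0, 1, 2]
Patterns match
Same pattern = Yes


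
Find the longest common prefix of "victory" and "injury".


Word 1: "victory"
Word 2: "injury"
Comparing from start:
  Pos 0: 'v' != 'i' (stop)
LCP = "" (length 0)


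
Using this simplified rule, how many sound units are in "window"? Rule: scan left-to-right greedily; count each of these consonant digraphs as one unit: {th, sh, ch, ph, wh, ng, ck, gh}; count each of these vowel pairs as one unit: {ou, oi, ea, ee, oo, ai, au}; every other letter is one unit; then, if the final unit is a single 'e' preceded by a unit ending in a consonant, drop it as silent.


Word: "window" (6 letters)
Left-to-right scan:
  1. 'w' (letter)
  2. 'i' (letter)
  3. 'n' (letter)
  4. 'd' (letter)
  5. 'o' (letter)
  6. 'w' (letter)
Units from scan: 6
Sound units = 6 units


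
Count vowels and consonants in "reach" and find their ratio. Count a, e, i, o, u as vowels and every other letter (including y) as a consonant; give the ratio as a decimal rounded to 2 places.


Word: "reach"
Vowels (a,e,i,o,u): 2
Consonants: 3
Ratio = 2/3
= 0.67


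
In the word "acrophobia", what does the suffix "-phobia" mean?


Suffix: -phobia
Example: acrophobia (acro- + -phobia)
Meaning = fear of


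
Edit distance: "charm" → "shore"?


Word 1: "charm" (length 5)
Word 2: "shore" (length 5)
One optimal edit sequence (insert/delete/substitute each cost 1):
  1. substitute 'c' -> 's'  (+1)
  2. keep 'h'
  3. substitute 'a' -> 'o'  (+1)
  4. keep 'r'
  5. substitute 'm' -> 'e'  (+1)
Total edit operations: 3
Edit distance = 3


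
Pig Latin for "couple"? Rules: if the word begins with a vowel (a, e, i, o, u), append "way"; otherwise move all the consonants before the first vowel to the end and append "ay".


Word: "couple"
Starts with consonant(s) → move to end, add 'ay'
Consonant cluster: "c"
Pig Latin = "ouplecay"


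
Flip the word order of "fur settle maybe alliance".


Original: "fur settle maybe alliance"
Words (1..n): fur | settle | maybe | alliance
Reversed (n..1): alliance | maybe | settle | fur
Result = "alliance maybe settle fur"


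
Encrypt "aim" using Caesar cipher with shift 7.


Word: "aim"
Shift: 7
Each letter → (letter + shift) mod 26:
  'a' (0) + 7 = 7 → 'h'
  'i' (8) + 7 = 15 → 'p'
  'm' (12) + 7 = 19 → 't'
Result = "hpt"


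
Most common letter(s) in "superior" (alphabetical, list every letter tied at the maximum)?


Word: "superior"
Letter counts:
  'e': 1
  'i': 1
  'o': 1
  'p': 1
  'r': 2
  's': 1
  'u': 1
Maximum count = 2
Most frequent = 'r' (2 times each)


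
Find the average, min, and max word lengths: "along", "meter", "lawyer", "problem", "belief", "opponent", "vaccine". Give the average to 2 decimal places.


Lengths: "along"=5, "meter"=5, "lawyer"=6, "problem"=7, "belief"=6, "opponent"=8, "vaccine"=7
Sum = 44, Count = 7
Average = 44/7 = 6.29
= avg=6.29, min=5, max=8


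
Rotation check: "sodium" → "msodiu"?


Word: "sodium", Candidate: "msodiu"
Method: check if candidate is substring of word+word
"sodiumsodium" contains "msodiu"? Yes
Is rotation = Yes


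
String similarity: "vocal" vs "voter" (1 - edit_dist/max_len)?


Word 1: "vocal" (length 5)
Word 2: "voter" (length 5)
One optimal edit sequence:
  1. keep 'v'
  2. keep 'o'
  3. substitute 'c' -> 't'  (+1)
  4. substitute 'a' -> 'e'  (+1)
  5. substitute 'l' -> 'r'  (+1)
Edit distance = 3
Max length = max(5, 5) = 5
Similarity = 1 - 3/5
= 0.4000


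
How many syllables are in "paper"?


Word: "paper"
Syllable breakdown: pa | per
Counting: 2 parts
= 2 syllables


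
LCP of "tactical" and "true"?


Word 1: "tactical"
Word 2: "true"
Comparing from start:
  Pos 0: 't' == 't'
  Pos 1: 'a' != 'r' (stop)
LCP = "t" (length 1)


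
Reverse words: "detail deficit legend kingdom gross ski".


Original: "detail deficit legend kingdom gross ski"
Words (1..n): detail | deficit | legend | kingdom | gross | ski
Reversed (n..1): ski | gross | kingdom | legend | deficit | detail
Result = "ski gross kingdom legend deficit detail"


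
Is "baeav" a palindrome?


Word: "baeav"
Reversed: "vaeab"
Forward == Backward? baeav != vaeab
Palindrome = No


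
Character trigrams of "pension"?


Word: "pension" (length 7)
Number of trigrams = 7 - 3 + 1 = 5
  Position 0: "pen"
  Position 1: "ens"
  Position 2: "nsi"
  Position 3: "sio"
  Position 4: "ion"
Trigrams = "pen", "ens", "nsi", "sio", "ion"


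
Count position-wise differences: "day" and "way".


Comparing character by character (same length = 3):
  Pos 0: 'd' vs 'w' !=
  Pos 1: 'a' vs 'a' =
  Pos 2: 'y' vs 'y' =
Hamming distance = 1


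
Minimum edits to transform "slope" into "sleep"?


Word 1: "slope" (length 5)
Word 2: "sleep" (length 5)
One optimal edit sequence (insert/delete/substitute each cost 1):
  1. keep 's'
  2. keep 'l'
  3. substitute 'o' -> 'e'  (+1)
  4. substitute 'p' -> 'e'  (+1)
  5. substitute 'e' -> 'p'  (+1)
Total edit operations: 3
Edit distance = 3


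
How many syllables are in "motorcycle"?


Word: "motorcycle"
Syllable breakdown: mo | tor | cy | cle
Counting: 4 parts
= 4 syllables


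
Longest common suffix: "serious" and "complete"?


Word 1: "serious"
Word 2: "complete"
Comparing from end:
  Pos -1: 's' != 'e' (stop)
LCS = "" (length 0)


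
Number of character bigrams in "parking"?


Word: "parking" (length 7)
Number of 2-grams = length - 2 + 1 = 7 - 2 + 1
= 6


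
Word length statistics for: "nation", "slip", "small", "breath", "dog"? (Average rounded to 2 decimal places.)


Lengths: "nation"=6, "slip"=4, "small"=5, "breath"=6, "dog"=3
Sum = 24, Count = 5
Average = 24/5 = 4.80
= avg=4.80, min=3, max=6


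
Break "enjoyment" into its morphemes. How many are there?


Word: "enjoyment"
Morphemes: en- | joy | -ment
Each morpheme carries meaning
= 3 morphemes


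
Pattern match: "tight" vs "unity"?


Pattern of "tight": [0, 1, 2, 3, 0]
Pattern of "unity": [0, 1, 2, 3, 4]
Patterns do not match
Same pattern = No


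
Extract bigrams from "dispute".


Word: "dispute" (length 7)
Number of bigrams = 7 - 2 + 1 = 6
  Position 0: "di"
  Position 1: "is"
  Position 2: "sp"
  Position 3: "pu"
  Position 4: "ut"
  Position 5: "te"
Bigrams = "di", "is", "sp", "pu", "ut", "te"


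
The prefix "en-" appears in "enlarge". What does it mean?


Prefix: en-
Example: enlarge (en- + large)
Meaning = cause to / put into


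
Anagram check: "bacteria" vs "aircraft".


Word 1: "bacteria" → sorted: aabceirt
Word 2: "aircraft" → sorted: aacfirrt
Same letters? aabceirt != aacfirrt
Anagram = No


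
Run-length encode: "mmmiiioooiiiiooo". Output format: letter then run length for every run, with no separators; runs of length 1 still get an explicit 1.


String: "mmmiiioooiiiiooo"
Scanning for consecutive runs:
  'm' x 3
  'i' x 3
  'o' x 3
  'i' x 4
  'o' x 3
RLE = "m3i3o3i4o3"


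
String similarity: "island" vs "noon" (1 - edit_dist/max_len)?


Word 1: "island" (length 6)
Word 2: "noon" (length 4)
One optimal edit sequence:
  1. delete 'i'  (+1)
  2. substitute 's' -> 'n'  (+1)
  3. substitute 'l' -> 'o'  (+1)
  4. substitute 'a' -> 'o'  (+1)
  5. keep 'n'
  6. delete 'd'  (+1)
Edit distance = 5
Max length = max(6, 4) = 6
Similarity = 1 - 5/6
= 0.1667


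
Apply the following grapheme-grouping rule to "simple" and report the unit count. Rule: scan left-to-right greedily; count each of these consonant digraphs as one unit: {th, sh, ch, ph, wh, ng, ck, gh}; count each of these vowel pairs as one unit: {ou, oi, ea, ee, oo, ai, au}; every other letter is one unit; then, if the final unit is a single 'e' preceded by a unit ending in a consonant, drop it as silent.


Word: "simple" (6 letters)
Left-to-right scan:
  (1) 's' (letter)
  (2) 'i' (letter)
  (3) 'm' (letter)
  (4) 'p' (letter)
  (5) 'l' (letter)
  (6) 'e' (letter)
Units from scan: 6
Final unit is 'e' after a consonant -> drop as silent (-1)
Sound units = 5 units


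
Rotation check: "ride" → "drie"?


Word: "ride", Candidate: "drie"
Method: check if candidate is substring of word+word
"rideride" contains "drie"? No
Is rotation = No


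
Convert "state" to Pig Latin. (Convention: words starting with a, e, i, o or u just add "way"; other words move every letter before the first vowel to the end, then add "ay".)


Word: "state"
Starts with consonant(s) → move to end, add 'ay'
Consonant cluster: "st"
Pig Latin = "atestay"


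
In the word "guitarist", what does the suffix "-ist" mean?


Suffix: -ist
Example: guitarist (guitar + -ist)
Meaning = one who practices


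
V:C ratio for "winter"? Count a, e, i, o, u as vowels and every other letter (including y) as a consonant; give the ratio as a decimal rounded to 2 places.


Word: "winter"
Vowels (a,e,i,o,u): 2
Consonants: 4
Ratio = 2/4
= 0.50


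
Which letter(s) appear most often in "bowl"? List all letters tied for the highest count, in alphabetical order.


Word: "bowl"
Letter counts:
  'b': 1
  'l': 1
  'o': 1
  'w': 1
Maximum count = 1
Most frequent = 'b', 'l', 'o', 'w' (1 time each)


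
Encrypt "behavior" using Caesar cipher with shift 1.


Word: "behavior"
Shift: 1
Each letter → (letter + shift) mod 26:
  'b' (1) + 1 = 2 → 'c'
  'e' (4) + 1 = 5 → 'f'
  'h' (7) + 1 = 8 → 'i'
  'a' (0) + 1 = 1 → 'b'
  'v' (21) + 1 = 22 → 'w'
  'i' (8) + 1 = 9 → 'j'
  'o' (14) + 1 = 15 → 'p'
  'r' (17) + 1 = 18 → 's'
Result = "cfibwjps"


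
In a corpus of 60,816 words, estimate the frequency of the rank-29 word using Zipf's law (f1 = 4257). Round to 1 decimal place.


Zipf's law: f(r) = f(1) / r
f(1) = 4257
f(29) = 4257 / 29
= 146.8 occurrences


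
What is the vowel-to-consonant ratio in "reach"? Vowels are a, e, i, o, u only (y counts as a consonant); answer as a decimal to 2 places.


Word: "reach"
Vowels (a,e,i,o,u): 2
Consonants: 3
Ratio = 2/3
= 0.67


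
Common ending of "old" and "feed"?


Word 1: "old"
Word 2: "feed"
Comparing from end:
  Pos -1: 'd' == 'd'
  Pos -2: 'l' != 'e' (stop)
LCS = "d" (length 1)


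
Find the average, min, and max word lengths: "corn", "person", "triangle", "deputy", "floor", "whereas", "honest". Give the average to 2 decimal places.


Lengths: "corn"=4, "person"=6, "triangle"=8, "deputy"=6, "floor"=5, "whereas"=7, "honest"=6
Sum = 42, Count = 7
Average = 42/7 = 6.00
= avg=6.00, min=4, max=8


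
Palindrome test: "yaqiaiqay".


Word: "yaqiaiqay"
Reversed: "yaqiaiqay"
Forward == Backward? yaqiaiqay == yaqiaiqay
Palindrome = Yes


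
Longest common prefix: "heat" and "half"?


Word 1: "heat"
Word 2: "half"
Comparing from start:
  Pos 0: 'h' == 'h'
  Pos 1: 'e' != 'a' (stop)
LCP = "h" (length 1)


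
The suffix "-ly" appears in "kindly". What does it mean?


Suffix: -ly
As in: kindly -> kind + -ly
Meaning = in a manner


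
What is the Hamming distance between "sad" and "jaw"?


Comparing character by character (same length = 3):
  Pos 0: 's' vs 'j' !=
  Pos 1: 'a' vs 'a' =
  Pos 2: 'd' vs 'w' !=
Hamming distance = 2


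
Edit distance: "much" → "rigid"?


Word 1: "much" (length 4)
Word 2: "rigid" (length 5)
One optimal edit sequence (insert/delete/substitute each cost 1):
  1. insert 'r'  (+1)
  2. substitute 'm' -> 'i'  (+1)
  3. substitute 'u' -> 'g'  (+1)
  4. substitute 'c' -> 'i'  (+1)
  5. substitute 'h' -> 'd'  (+1)
Total edit operations: 5
Edit distance = 5


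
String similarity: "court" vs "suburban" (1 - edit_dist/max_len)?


Word 1: "court" (length 5)
Word 2: "suburban" (length 8)
One optimal edit sequence:
  1. insert 's'  (+1)
  2. substitute 'c' -> 'u'  (+1)
  3. substitute 'o' -> 'b'  (+1)
  4. keep 'u'
  5. keep 'r'
  6. insert 'b'  (+1)
  7. insert 'a'  (+1)
  8. substitute 't' -> 'n'  (+1)
Edit distance = 6
Max length = max(5, 8) = 8
Similarity = 1 - 6/8
= 0.2500


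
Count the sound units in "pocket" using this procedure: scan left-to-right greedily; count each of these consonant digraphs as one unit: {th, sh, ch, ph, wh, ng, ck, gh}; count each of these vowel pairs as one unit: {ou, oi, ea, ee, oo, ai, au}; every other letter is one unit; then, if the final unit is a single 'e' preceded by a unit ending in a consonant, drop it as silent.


Word: "pocket" (6 letters)
Left-to-right scan:
  1. 'p' (letter)
  2. 'o' (letter)
  3. 'ck' (digraph)
  4. 'e' (letter)
  5. 't' (letter)
Units from scan: 5
Sound units = 5 units


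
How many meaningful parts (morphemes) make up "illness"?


Word: "illness"
Morphemes: ill / -ness
Each morpheme carries meaning
= 2 morphemes


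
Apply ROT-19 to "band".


Word: "band"
Shift: 19
Each letter → (letter + shift) mod 26:
  'b' (1) + 19 = 20 → 'u'
  'a' (0) + 19 = 19 → 't'
  'n' (13) + 19 = 6 → 'g'
  'd' (3) + 19 = 22 → 'w'
Result = "utgw"


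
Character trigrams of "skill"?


Word: "skill" (length 5)
Number of trigrams = 5 - 3 + 1 = 3
  Position 0: "ski"
  Position 1: "kil"
  Position 2: "ill"
Trigrams = "ski", "kil", "ill"


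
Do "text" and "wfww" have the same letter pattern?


Pattern of "text": [0, 1, 2, 0]
Pattern of "wfww": [0, 1, 0, 0]
Patterns do not match
Same pattern = No


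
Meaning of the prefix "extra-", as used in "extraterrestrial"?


Prefix: extra-
As in: extraterrestrial -> extra- + terrestrial
Meaning = beyond


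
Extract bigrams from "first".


Word: "first" (length 5)
Number of bigrams = 5 - 2 + 1 = 4
  Position 0: "fi"
  Position 1: "ir"
  Position 2: "rs"
  Position 3: "st"
Bigrams = "fi", "ir", "rs", "st"


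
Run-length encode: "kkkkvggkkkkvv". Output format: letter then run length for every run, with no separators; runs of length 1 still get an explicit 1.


String: "kkkkvggkkkkvv"
Scanning for consecutive runs:
  'k' x 4
  'v' x 1
  'g' x 2
  'k' x 4
  'v' x 2
RLE = "k4v1g2k4v2"


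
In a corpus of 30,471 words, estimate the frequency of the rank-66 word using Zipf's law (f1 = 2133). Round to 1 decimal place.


Zipf's law: f(r) = f(1) / r
f(1) = 2133
f(66) = 2133 / 66
= 32.3 occurrences


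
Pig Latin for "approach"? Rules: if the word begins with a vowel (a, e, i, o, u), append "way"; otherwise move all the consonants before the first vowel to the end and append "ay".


Word: "approach"
Starts with vowel → add 'way'
Pig Latin = "approachway"


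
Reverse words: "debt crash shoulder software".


Original: "debt crash shoulder software"
Words (1..n): debt | crash | shoulder | software
Reversed (n..1): software | shoulder | crash | debt
Result = "software shoulder crash debt"


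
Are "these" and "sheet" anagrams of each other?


Word 1: "these" → sorted: eehst
Word 2: "sheet" → sorted: eehst
Same letters? eehst == eehst
Anagram = Yes


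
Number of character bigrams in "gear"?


Word: "gear" (length 4)
Number of 2-grams = length - 2 + 1 = 4 - 2 + 1
= 3


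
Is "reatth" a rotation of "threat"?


Word: "threat", Candidate: "reatth"
Method: check if candidate is substring of word+word
"threatthreat" contains "reatth"? Yes
Is rotation = Yes


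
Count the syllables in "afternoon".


Word: "afternoon"
Syllable breakdown: af · ter · noon
Counting: 3 parts
= 3 syllables


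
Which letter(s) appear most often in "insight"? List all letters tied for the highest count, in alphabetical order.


Word: "insight"
Letter counts:
  'g': 1
  'h': 1
  'i': 2
  'n': 1
  's': 1
  't': 1
Maximum count = 2
Most frequent = 'i' (2 times each)


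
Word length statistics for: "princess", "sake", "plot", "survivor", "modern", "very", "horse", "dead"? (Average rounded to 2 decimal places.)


Lengths: "princess"=8, "sake"=4, "plot"=4, "survivor"=8, "modern"=6, "very"=4, "horse"=5, "dead"=4
Sum = 43, Count = 8
Average = 43/8 = 5.38
= avg=5.38, min=4, max=8


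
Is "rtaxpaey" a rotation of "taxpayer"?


Word: "taxpayer", Candidate: "rtaxpaey"
Method: check if candidate is substring of word+word
"taxpayertaxpayer" contains "rtaxpaey"? No
Is rotation = No


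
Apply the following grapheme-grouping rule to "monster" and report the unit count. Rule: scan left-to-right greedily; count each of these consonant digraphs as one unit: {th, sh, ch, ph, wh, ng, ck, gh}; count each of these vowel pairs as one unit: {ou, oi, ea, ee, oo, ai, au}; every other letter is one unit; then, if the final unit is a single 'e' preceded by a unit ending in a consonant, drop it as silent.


Word: "monster" (7 letters)
Left-to-right scan:
  (1) 'm' (letter)
  (2) 'o' (letter)
  (3) 'n' (letter)
  (4) 's' (letter)
  (5) 't' (letter)
  (6) 'e' (letter)
  (7) 'r' (letter)
Units from scan: 7
Sound units = 7 units


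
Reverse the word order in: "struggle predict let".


Original: "struggle predict let"
Words (1..n): struggle | predict | let
Reversed (n..1): let | predict | struggle
Result = "let predict struggle"


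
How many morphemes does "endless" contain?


Word: "endless"
Morphemes: end + -less
Each morpheme carries meaning
= 2 morphemes


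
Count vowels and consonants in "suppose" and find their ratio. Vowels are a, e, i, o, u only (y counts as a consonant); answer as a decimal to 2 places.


Word: "suppose"
Vowels (a,e,i,o,u): 3
Consonants: 4
Ratio = 3/4
= 0.75


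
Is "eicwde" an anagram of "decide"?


Word 1: "decide" → sorted: cddeei
Word 2: "eicwde" → sorted: cdeeiw
Same letters? cddeei != cdeeiw
Anagram = No


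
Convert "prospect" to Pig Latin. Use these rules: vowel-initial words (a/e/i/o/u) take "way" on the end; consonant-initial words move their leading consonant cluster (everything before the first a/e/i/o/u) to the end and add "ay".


Word: "prospect"
Starts with consonant(s) → move to end, add 'ay'
Consonant cluster: "pr"
Pig Latin = "ospectpray"


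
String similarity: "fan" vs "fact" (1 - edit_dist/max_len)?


Word 1: "fan" (length 3)
Word 2: "fact" (length 4)
One optimal edit sequence:
  1. keep 'f'
  2. keep 'a'
  3. insert 'c'  (+1)
  4. substitute 'n' -> 't'  (+1)
Edit distance = 2
Max length = max(3, 4) = 4
Similarity = 1 - 2/4
= 0.5000


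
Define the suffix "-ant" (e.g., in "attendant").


Suffix: -ant
As in: attendant -> attend + -ant
Meaning = one who / that which


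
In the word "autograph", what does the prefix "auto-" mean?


Prefix: auto-
Example: autograph = auto- + graph
Meaning = self


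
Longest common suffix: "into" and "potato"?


Word 1: "into"
Word 2: "potato"
Comparing from end:
  Pos -1: 'o' == 'o'
  Pos -2: 't' == 't'
  Pos -3: 'n' != 'a' (stop)
LCS = "to" (length 2)


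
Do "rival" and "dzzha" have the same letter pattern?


Pattern of "rival": [0, 1, 2, 3, 4]
Pattern of "dzzha": [0, 1, 1, 2, 3]
Patterns do not match
Same pattern = No


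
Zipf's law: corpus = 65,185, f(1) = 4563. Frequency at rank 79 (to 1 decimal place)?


Zipf's law: f(r) = f(1) / r
f(1) = 4563
f(79) = 4563 / 79
= 57.8 occurrences


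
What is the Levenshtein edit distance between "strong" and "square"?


Word 1: "strong" (length 6)
Word 2: "square" (length 6)
One optimal edit sequence (insert/delete/substitute each cost 1):
  1. keep 's'
  2. substitute 't' -> 'q'  (+1)
  3. substitute 'r' -> 'u'  (+1)
  4. substitute 'o' -> 'a'  (+1)
  5. substitute 'n' -> 'r'  (+1)
  6. substitute 'g' -> 'e'  (+1)
Total edit operations: 5
Edit distance = 5


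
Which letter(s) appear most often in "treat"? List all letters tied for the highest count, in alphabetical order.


Word: "treat"
Letter counts:
  'a': 1
  'e': 1
  'r': 1
  't': 2
Maximum count = 2
Most frequent = 't' (2 times each)


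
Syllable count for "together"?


Word: "together"
Syllable breakdown: to / geth / er
Counting: 3 parts
= 3 syllables


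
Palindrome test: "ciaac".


Word: "ciaac"
Reversed: "caaic"
Forward == Backward? ciaac != caaic
Palindrome = No


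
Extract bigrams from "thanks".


Word: "thanks" (length 6)
Number of bigrams = 6 - 2 + 1 = 5
  Position 0: "th"
  Position 1: "ha"
  Position 2: "an"
  Position 3: "nk"
  Position 4: "ks"
Bigrams = "th", "ha", "an", "nk", "ks"


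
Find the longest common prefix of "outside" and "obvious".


Word 1: "outside"
Word 2: "obvious"
Comparing from start:
  Pos 0: 'o' == 'o'
  Pos 1: 'u' != 'b' (stop)
LCP = "o" (length 1)


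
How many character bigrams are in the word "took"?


Word: "took" (length 4)
Number of 2-grams = length - 2 + 1 = 4 - 2 + 1
= 3


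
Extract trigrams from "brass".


Word: "brass" (length 5)
Number of trigrams = 5 - 3 + 1 = 3
  Position 0: "bra"
  Position 1: "ras"
  Position 2: "ass"
Trigrams = "bra", "ras", "ass"


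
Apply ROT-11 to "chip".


Word: "chip"
Shift: 11
Each letter → (letter + shift) mod 26:
  'c' (2) + 11 = 13 → 'n'
  'h' (7) + 11 = 18 → 's'
  'i' (8) + 11 = 19 → 't'
  'p' (15) + 11 = 0 → 'a'
Result = "nsta"


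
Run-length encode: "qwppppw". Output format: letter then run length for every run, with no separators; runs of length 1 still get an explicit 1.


String: "qwppppw"
Scanning for consecutive runs:
  'q' x 1
  'w' x 1
  'p' x 4
  'w' x 1
RLE = "q1w1p4w1"


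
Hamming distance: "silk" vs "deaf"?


Comparing character by character (same length = 4):
  Pos 0: 's' vs 'd' !=
  Pos 1: 'i' vs 'e' !=
  Pos 2: 'l' vs 'a' !=
  Pos 3: 'k' vs 'f' !=
Hamming distance = 4


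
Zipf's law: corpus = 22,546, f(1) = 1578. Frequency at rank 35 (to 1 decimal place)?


Zipf's law: f(r) = f(1) / r
f(1) = 1578
f(35) = 1578 / 35
= 45.1 occurrences


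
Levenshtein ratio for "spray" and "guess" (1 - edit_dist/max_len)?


Word 1: "spray" (length 5)
Word 2: "guess" (length 5)
One optimal edit sequence:
  1. substitute 's' -> 'g'  (+1)
  2. substitute 'p' -> 'u'  (+1)
  3. substitute 'r' -> 'e'  (+1)
  4. substitute 'a' -> 's'  (+1)
  5. substitute 'y' -> 's'  (+1)
Edit distance = 5
Max length = max(5, 5) = 5
Similarity = 1 - 5/5
= 0.0000


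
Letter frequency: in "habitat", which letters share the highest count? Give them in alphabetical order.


Word: "habitat"
Letter counts:
  'a': 2
  'b': 1
  'h': 1
  'i': 1
  't': 2
Maximum count = 2
Most frequent = 'a', 't' (2 times each)


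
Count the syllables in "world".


Word: "world"
Syllable breakdown: world
Counting: 1 part
= 1 syllable


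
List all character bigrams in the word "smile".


Word: "smile" (length 5)
Number of bigrams = 5 - 2 + 1 = 4
  Position 0: "sm"
  Position 1: "mi"
  Position 2: "il"
  Position 3: "le"
Bigrams = "sm", "mi", "il", "le"


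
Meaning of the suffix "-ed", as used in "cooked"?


Suffix: -ed
Example: cooked = cook + -ed
Meaning = past tense


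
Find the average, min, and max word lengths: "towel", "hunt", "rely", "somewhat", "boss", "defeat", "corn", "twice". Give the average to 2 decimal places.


Lengths: "towel"=5, "hunt"=4, "rely"=4, "somewhat"=8, "boss"=4, "defeat"=6, "corn"=4, "twice"=5
Sum = 40, Count = 8
Average = 40/8 = 5.00
= avg=5.00, min=4, max=8


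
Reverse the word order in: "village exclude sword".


Original: "village exclude sword"
Words (1..n): village | exclude | sword
Reversed (n..1): sword | exclude | village
Result = "sword exclude village"


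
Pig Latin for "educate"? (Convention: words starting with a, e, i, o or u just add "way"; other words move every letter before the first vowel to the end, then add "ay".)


Word: "educate"
Starts with vowel → add 'way'
Pig Latin = "educateway"


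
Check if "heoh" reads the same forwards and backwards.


Word: "heoh"
Reversed: "hoeh"
Forward == Backward? heoh != hoeh
Palindrome = No


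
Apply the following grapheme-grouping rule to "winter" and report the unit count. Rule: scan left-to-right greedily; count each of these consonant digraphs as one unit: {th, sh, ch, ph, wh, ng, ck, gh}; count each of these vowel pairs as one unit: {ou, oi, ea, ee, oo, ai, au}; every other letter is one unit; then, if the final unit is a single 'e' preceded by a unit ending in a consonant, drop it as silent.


Word: "winter" (6 letters)
Left-to-right scan:
  (1) 'w' (letter)
  (2) 'i' (letter)
  (3) 'n' (letter)
  (4) 't' (letter)
  (5) 'e' (letter)
  (6) 'r' (letter)
Units from scan: 6
Sound units = 6 units


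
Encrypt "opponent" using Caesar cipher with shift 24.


Word: "opponent"
Shift: 24
Each letter → (letter + shift) mod 26:
  'o' (14) + 24 = 12 → 'm'
  'p' (15) + 24 = 13 → 'n'
  'p' (15) + 24 = 13 → 'n'
  'o' (14) + 24 = 12 → 'm'
  'n' (13) + 24 = 11 → 'l'
  'e' (4) + 24 = 2 → 'c'
  'n' (13) + 24 = 11 → 'l'
  't' (19) + 24 = 17 → 'r'
Result = "mnnmlclr"


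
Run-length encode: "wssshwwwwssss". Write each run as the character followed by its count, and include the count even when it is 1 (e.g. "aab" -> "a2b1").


String: "wssshwwwwssss"
Scanning for consecutive runs:
  'w' x 1
  's' x 3
  'h' x 1
  'w' x 4
  's' x 4
RLE = "w1s3h1w4s4"


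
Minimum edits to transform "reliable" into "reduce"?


Word 1: "reliable" (length 8)
Word 2: "reduce" (length 6)
One optimal edit sequence (insert/delete/substitute each cost 1):
  1. keep 'r'
  2. keep 'e'
  3. delete 'l'  (+1)
  4. delete 'i'  (+1)
  5. substitute 'a' -> 'd'  (+1)
  6. substitute 'b' -> 'u'  (+1)
  7. substitute 'l' -> 'c'  (+1)
  8. keep 'e'
Total edit operations: 5
Edit distance = 5


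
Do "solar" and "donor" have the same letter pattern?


Pattern of "solar": [0, 1, 2, 3, 4]
Pattern of "donor": [0, 1, 2, 1, 3]
Patterns do not match
Same pattern = No


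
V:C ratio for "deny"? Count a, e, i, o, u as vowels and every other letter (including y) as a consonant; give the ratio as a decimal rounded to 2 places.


Word: "deny"
Vowels (a,e,i,o,u): 1
Consonants: 3
Ratio = 1/3
= 0.33


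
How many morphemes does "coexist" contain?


Word: "coexist"
Morphemes: co- + exist
Each morpheme carries meaning
= 2 morphemes


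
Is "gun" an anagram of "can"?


Word 1: "can" → sorted: acn
Word 2: "gun" → sorted: gnu
Same letters? acn != gnu
Anagram = No


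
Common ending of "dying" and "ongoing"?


Word 1: "dying"
Word 2: "ongoing"
Comparing from end:
  Pos -1: 'g' == 'g'
  Pos -2: 'n' == 'n'
  Pos -3: 'i' == 'i'
  Pos -4: 'y' != 'o' (stop)
LCS = "ing" (length 3)


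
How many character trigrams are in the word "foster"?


Word: "foster" (length 6)
Number of 3-grams = length - 3 + 1 = 6 - 3 + 1
= 4


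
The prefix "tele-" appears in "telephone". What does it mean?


Prefix: tele-
As in: telephone -> tele- + phone
Meaning = distant


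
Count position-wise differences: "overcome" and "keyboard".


Comparing character by character (same length = 8):
  Pos 0: 'o' vs 'k' !=
  Pos 1: 'v' vs 'e' !=
  Pos 2: 'e' vs 'y' !=
  Pos 3: 'r' vs 'b' !=
  Pos 4: 'c' vs 'o' !=
  Pos 5: 'o' vs 'a' !=
  Pos 6: 'm' vs 'r' !=
  Pos 7: 'e' vs 'd' !=
Hamming distance = 8


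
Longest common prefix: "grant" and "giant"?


Word 1: "grant"
Word 2: "giant"
Comparing from start:
  Pos 0: 'g' == 'g'
  Pos 1: 'r' != 'i' (stop)
LCP = "g" (length 1)


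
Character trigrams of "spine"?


Word: "spine" (length 5)
Number of trigrams = 5 - 3 + 1 = 3
  Position 0: "spi"
  Position 1: "pin"
  Position 2: "ine"
Trigrams = "spi", "pin", "ine"


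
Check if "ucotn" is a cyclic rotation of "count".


Word: "count", Candidate: "ucotn"
Method: check if candidate is substring of word+word
"countcount" contains "ucotn"? No
Is rotation = No


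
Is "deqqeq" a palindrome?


Word: "deqqeq"
Reversed: "qeqqed"
Forward == Backward? deqqeq != qeqqed
Palindrome = No


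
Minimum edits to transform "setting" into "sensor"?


Word 1: "setting" (length 7)
Word 2: "sensor" (length 6)
One optimal edit sequence (insert/delete/substitute each cost 1):
  1. keep 's'
  2. keep 'e'
  3. delete 't'  (+1)
  4. substitute 't' -> 'n'  (+1)
  5. substitute 'i' -> 's'  (+1)
  6. substitute 'n' -> 'o'  (+1)
  7. substitute 'g' -> 'r'  (+1)
Total edit operations: 5
Edit distance = 5


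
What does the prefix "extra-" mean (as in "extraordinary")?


Prefix: extra-
As in: extraordinary -> extra- + ordinary
Meaning = beyond


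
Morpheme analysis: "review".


Word: "review"
Morphemes: re- / view
Each morpheme carries meaning
= 2 morphemes
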